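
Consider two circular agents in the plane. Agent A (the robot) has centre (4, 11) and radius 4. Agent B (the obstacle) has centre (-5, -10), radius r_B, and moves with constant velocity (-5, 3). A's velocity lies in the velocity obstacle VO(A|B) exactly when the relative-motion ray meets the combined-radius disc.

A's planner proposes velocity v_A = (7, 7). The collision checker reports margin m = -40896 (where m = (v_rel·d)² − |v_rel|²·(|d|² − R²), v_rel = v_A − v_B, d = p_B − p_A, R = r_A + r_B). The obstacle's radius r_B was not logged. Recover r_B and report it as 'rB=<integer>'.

m = -40896
d = (-9, -21);  v_rel = (12, 4),  |v_rel|² = 160
v_rel×d = (12)·(-21) − (4)·(-9) = -216
since m = R²·160 − (-216)²:  R² = (46656 + -40896) / 160 = 36
R = √36 = 6  ⇒  r_B = 6 − 4 = 2

rB=2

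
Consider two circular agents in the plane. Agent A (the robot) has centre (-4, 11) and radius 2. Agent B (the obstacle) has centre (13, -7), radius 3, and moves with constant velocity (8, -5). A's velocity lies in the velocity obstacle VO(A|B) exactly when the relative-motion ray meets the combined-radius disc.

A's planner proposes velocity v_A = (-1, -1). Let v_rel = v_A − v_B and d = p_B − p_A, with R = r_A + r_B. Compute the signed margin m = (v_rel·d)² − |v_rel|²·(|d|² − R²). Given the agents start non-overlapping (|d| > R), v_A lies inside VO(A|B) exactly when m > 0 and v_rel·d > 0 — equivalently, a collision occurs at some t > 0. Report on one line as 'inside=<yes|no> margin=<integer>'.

d = (17, -18),  |d|² = 613;  R = 2+3 = 5,  c = 613−5² = 588
v_rel = (-9, 4),  |v_rel|² = 97;  v_rel·d = (-9)·(17) + (4)·(-18) = -225
97·t² + 450·t + 588 = 0  ⇒  m = (-225)² − 97·588 = -6411
m = -6411 < 0,  v_rel·d = -225 < 0  ⇒  outside

inside=no margin=-6411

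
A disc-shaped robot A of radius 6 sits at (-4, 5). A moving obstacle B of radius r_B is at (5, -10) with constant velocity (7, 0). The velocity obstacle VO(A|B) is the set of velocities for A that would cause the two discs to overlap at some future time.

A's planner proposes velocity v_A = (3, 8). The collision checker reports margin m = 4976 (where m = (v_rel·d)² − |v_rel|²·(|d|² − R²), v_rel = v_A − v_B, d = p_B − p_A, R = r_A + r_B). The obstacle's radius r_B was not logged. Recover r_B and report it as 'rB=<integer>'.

m = 4976
d = (9, -15);  v_rel = (-4, 8),  |v_rel|² = 80
v_rel×d = (-4)·(-15) − (8)·(9) = -12
since m = R²·80 − (-12)²:  R² = (144 + 4976) / 80 = 64
R = √64 = 8  ⇒  r_B = 8 − 6 = 2

rB=2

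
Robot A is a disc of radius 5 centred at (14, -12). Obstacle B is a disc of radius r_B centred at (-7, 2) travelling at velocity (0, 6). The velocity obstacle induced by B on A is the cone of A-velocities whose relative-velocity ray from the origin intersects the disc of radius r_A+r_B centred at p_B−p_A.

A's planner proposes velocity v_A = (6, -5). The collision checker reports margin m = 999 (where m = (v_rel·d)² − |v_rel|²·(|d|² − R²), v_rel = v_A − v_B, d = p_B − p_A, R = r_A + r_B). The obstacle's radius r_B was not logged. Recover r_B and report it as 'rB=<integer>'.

m = 999
d = (-21, 14);  v_rel = (6, -11),  |v_rel|² = 157
v_rel×d = (6)·(14) − (-11)·(-21) = -147
since m = R²·157 − (-147)²:  R² = (21609 + 999) / 157 = 144
R = √144 = 12  ⇒  r_B = 12 − 5 = 7

rB=7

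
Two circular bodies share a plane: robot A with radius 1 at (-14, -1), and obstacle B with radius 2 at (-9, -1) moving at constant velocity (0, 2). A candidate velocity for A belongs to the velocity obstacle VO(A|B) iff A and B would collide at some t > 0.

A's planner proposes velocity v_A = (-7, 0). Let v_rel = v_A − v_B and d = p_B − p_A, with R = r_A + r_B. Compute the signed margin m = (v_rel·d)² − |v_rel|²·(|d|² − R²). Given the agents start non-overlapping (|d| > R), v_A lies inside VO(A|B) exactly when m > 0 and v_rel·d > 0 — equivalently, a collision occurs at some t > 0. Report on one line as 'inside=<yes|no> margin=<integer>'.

d = (5, 0),  |d|² = 25;  R = 1+2 = 3,  c = 25−3² = 16
v_rel = (-7, -2),  |v_rel|² = 53;  v_rel·d = (-7)·(5) + (-2)·(0) = -35
53·t² + 70·t + 16 = 0  ⇒  m = (-35)² − 53·16 = 377
m = 377 > 0,  v_rel·d = -35 < 0  ⇒  outside

inside=no margin=377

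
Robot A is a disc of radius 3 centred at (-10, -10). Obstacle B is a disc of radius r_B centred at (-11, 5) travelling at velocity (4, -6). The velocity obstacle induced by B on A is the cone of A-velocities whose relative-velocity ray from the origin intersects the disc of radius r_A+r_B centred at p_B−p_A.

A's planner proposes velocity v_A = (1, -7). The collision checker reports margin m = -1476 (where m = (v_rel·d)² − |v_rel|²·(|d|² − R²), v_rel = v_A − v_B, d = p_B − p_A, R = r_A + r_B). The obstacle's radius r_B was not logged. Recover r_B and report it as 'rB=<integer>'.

m = -1476
d = (-1, 15);  v_rel = (-3, -1),  |v_rel|² = 10
v_rel×d = (-3)·(15) − (-1)·(-1) = -46
since m = R²·10 − (-46)²:  R² = (2116 + -1476) / 10 = 64
R = √64 = 8  ⇒  r_B = 8 − 3 = 5

rB=5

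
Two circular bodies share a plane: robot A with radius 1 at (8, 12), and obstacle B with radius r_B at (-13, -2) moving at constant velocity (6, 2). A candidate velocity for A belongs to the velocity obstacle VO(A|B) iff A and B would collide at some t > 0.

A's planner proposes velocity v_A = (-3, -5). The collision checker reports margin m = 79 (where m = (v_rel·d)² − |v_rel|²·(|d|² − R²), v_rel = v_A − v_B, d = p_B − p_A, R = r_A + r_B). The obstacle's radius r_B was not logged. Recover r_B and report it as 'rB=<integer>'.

m = 79
d = (-21, -14);  v_rel = (-9, -7),  |v_rel|² = 130
v_rel×d = (-9)·(-14) − (-7)·(-21) = -21
since m = R²·130 − (-21)²:  R² = (441 + 79) / 130 = 4
R = √4 = 2  ⇒  r_B = 2 − 1 = 1

rB=1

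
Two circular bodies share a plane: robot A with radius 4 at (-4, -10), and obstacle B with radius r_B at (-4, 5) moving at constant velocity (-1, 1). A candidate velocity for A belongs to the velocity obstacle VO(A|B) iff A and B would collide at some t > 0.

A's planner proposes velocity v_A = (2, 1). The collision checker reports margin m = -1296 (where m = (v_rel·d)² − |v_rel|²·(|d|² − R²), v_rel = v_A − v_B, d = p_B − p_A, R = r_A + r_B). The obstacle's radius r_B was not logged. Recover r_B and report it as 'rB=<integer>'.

m = -1296
d = (0, 15);  v_rel = (3, 0),  |v_rel|² = 9
v_rel×d = (3)·(15) − (0)·(0) = 45
since m = R²·9 − 45²:  R² = (2025 + -1296) / 9 = 81
R = √81 = 9  ⇒  r_B = 9 − 4 = 5

rB=5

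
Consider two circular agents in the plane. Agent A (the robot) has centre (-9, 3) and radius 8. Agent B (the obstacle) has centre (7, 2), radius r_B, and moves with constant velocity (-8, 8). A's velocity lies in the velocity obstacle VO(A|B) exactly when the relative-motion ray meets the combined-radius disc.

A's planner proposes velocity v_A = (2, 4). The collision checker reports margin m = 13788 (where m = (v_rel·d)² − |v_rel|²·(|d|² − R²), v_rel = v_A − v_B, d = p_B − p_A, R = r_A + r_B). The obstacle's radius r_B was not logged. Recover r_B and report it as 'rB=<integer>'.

m = 13788
d = (16, -1);  v_rel = (10, -4),  |v_rel|² = 116
v_rel×d = (10)·(-1) − (-4)·(16) = 54
since m = R²·116 − 54²:  R² = (2916 + 13788) / 116 = 144
R = √144 = 12  ⇒  r_B = 12 − 8 = 4

rB=4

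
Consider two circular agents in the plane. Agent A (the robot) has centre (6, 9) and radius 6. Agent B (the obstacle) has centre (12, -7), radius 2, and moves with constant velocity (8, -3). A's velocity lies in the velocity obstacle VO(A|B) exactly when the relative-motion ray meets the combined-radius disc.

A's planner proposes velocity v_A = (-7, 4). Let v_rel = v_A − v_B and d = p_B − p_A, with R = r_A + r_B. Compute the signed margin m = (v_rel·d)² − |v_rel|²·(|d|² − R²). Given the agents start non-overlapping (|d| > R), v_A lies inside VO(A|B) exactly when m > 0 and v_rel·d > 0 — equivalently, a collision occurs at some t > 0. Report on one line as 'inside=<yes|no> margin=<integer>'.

d = (6, -16),  |d|² = 292;  R = 6+2 = 8,  c = 292−8² = 228
v_rel = (-15, 7),  |v_rel|² = 274;  v_rel·d = (-15)·(6) + (7)·(-16) = -202
274·t² + 404·t + 228 = 0  ⇒  m = (-202)² − 274·228 = -21668
m = -21668 < 0,  v_rel·d = -202 < 0  ⇒  outside

inside=no margin=-21668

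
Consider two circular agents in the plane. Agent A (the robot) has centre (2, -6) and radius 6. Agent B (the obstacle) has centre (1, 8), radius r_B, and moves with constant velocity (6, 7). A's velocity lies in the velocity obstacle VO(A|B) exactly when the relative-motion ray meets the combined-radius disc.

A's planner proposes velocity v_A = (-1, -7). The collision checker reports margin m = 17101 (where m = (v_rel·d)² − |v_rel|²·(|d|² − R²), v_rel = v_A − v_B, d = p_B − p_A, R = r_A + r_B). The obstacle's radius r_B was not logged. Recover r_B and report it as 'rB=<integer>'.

m = 17101
d = (-1, 14);  v_rel = (-7, -14),  |v_rel|² = 245
v_rel×d = (-7)·(14) − (-14)·(-1) = -112
since m = R²·245 − (-112)²:  R² = (12544 + 17101) / 245 = 121
R = √121 = 11  ⇒  r_B = 11 − 6 = 5

rB=5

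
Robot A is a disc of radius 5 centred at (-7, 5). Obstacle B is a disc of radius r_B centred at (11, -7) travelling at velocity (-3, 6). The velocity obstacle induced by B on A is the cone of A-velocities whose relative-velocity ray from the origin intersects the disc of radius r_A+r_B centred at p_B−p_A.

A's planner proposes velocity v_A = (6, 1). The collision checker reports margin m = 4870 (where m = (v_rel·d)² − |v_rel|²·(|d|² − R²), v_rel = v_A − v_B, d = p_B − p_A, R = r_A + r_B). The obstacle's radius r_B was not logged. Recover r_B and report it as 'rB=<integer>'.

m = 4870
d = (18, -12);  v_rel = (9, -5),  |v_rel|² = 106
v_rel×d = (9)·(-12) − (-5)·(18) = -18
since m = R²·106 − (-18)²:  R² = (324 + 4870) / 106 = 49
R = √49 = 7  ⇒  r_B = 7 − 5 = 2

rB=2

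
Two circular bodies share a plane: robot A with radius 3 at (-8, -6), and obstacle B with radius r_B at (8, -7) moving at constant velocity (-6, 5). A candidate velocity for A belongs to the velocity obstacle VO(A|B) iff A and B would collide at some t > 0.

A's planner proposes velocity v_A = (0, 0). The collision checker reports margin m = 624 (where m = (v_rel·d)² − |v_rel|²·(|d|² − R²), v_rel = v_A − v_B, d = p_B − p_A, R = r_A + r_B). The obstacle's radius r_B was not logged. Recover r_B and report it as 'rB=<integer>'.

m = 624
d = (16, -1);  v_rel = (6, -5),  |v_rel|² = 61
v_rel×d = (6)·(-1) − (-5)·(16) = 74
since m = R²·61 − 74²:  R² = (5476 + 624) / 61 = 100
R = √100 = 10  ⇒  r_B = 10 − 3 = 7

rB=7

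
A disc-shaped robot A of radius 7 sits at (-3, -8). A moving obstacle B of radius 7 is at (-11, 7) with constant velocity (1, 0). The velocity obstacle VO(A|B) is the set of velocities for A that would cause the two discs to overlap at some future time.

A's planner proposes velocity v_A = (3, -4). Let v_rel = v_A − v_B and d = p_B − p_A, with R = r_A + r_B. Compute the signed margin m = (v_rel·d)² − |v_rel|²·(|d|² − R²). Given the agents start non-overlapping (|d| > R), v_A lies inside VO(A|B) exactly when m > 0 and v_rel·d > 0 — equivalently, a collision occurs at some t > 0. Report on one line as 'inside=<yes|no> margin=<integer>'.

d = (-8, 15),  |d|² = 289;  R = 7+7 = 14,  c = 289−14² = 93
v_rel = (2, -4),  |v_rel|² = 20;  v_rel·d = (2)·(-8) + (-4)·(15) = -76
20·t² + 152·t + 93 = 0  ⇒  m = (-76)² − 20·93 = 3916
m = 3916 > 0,  v_rel·d = -76 < 0  ⇒  outside

inside=no margin=3916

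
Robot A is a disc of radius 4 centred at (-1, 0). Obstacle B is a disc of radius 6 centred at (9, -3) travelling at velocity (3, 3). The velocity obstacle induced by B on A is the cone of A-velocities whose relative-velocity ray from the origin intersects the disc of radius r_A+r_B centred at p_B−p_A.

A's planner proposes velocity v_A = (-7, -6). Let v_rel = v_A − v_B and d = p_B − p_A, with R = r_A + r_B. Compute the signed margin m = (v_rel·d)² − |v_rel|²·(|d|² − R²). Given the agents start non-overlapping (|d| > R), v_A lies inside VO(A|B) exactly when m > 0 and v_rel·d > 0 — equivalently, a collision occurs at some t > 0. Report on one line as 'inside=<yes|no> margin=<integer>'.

d = (10, -3),  |d|² = 109;  R = 4+6 = 10,  c = 109−10² = 9
v_rel = (-10, -9),  |v_rel|² = 181;  v_rel·d = (-10)·(10) + (-9)·(-3) = -73
181·t² + 146·t + 9 = 0  ⇒  m = (-73)² − 181·9 = 3700
m = 3700 > 0,  v_rel·d = -73 < 0  ⇒  outside

inside=no margin=3700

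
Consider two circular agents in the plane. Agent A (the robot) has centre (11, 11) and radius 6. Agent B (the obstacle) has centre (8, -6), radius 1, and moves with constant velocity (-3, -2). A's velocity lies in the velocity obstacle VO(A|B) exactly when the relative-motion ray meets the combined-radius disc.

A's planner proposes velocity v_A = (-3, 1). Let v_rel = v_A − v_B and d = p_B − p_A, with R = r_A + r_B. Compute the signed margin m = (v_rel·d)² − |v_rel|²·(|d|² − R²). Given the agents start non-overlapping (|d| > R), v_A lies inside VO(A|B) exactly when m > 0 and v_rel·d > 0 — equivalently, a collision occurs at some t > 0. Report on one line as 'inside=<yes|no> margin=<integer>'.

d = (-3, -17),  |d|² = 298;  R = 6+1 = 7,  c = 298−7² = 249
v_rel = (0, 3),  |v_rel|² = 9;  v_rel·d = (0)·(-3) + (3)·(-17) = -51
9·t² + 102·t + 249 = 0  ⇒  m = (-51)² − 9·249 = 360
m = 360 > 0,  v_rel·d = -51 < 0  ⇒  outside

inside=no margin=360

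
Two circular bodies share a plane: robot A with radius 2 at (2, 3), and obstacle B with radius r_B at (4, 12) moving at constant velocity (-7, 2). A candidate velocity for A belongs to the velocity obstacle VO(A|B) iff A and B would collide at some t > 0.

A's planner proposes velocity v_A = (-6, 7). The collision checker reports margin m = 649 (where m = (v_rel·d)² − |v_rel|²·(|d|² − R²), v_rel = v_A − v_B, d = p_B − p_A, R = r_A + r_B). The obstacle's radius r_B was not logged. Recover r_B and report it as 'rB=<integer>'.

m = 649
d = (2, 9);  v_rel = (1, 5),  |v_rel|² = 26
v_rel×d = (1)·(9) − (5)·(2) = -1
since m = R²·26 − (-1)²:  R² = (1 + 649) / 26 = 25
R = √25 = 5  ⇒  r_B = 5 − 2 = 3

rB=3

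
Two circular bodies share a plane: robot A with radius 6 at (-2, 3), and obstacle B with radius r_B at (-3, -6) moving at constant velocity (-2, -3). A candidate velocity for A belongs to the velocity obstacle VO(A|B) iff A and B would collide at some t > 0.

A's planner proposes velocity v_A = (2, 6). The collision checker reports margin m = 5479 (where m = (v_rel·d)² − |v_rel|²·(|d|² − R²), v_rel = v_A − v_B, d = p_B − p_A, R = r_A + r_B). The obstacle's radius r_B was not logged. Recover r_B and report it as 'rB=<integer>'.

m = 5479
d = (-1, -9);  v_rel = (4, 9),  |v_rel|² = 97
v_rel×d = (4)·(-9) − (9)·(-1) = -27
since m = R²·97 − (-27)²:  R² = (729 + 5479) / 97 = 64
R = √64 = 8  ⇒  r_B = 8 − 6 = 2

rB=2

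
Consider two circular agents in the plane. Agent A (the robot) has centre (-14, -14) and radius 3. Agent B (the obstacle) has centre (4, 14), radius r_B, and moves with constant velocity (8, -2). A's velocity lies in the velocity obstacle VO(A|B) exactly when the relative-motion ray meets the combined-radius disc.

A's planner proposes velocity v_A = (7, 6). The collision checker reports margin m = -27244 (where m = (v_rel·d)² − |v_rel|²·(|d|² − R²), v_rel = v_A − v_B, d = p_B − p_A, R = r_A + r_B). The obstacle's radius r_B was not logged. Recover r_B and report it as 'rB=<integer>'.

m = -27244
d = (18, 28);  v_rel = (-1, 8),  |v_rel|² = 65
v_rel×d = (-1)·(28) − (8)·(18) = -172
since m = R²·65 − (-172)²:  R² = (29584 + -27244) / 65 = 36
R = √36 = 6  ⇒  r_B = 6 − 3 = 3

rB=3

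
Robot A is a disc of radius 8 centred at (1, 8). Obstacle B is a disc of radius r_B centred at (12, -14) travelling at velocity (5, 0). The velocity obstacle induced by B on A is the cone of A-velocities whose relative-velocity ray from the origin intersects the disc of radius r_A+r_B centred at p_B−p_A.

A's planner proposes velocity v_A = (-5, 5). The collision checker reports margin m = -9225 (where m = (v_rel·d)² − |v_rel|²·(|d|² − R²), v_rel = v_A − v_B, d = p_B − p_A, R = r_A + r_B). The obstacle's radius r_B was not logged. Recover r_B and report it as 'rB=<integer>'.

m = -9225
d = (11, -22);  v_rel = (-10, 5),  |v_rel|² = 125
v_rel×d = (-10)·(-22) − (5)·(11) = 165
since m = R²·125 − 165²:  R² = (27225 + -9225) / 125 = 144
R = √144 = 12  ⇒  r_B = 12 − 8 = 4

rB=4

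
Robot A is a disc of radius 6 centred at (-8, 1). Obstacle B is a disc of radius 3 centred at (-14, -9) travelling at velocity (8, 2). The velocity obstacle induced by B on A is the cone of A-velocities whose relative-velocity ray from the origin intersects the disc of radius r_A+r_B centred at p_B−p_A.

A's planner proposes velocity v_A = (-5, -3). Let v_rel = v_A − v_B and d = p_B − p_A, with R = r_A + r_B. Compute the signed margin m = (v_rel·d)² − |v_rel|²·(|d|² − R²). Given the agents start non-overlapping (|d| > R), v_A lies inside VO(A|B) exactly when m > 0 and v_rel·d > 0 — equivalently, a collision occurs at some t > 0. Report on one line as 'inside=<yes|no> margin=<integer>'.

d = (-6, -10),  |d|² = 136;  R = 6+3 = 9,  c = 136−9² = 55
v_rel = (-13, -5),  |v_rel|² = 194;  v_rel·d = (-13)·(-6) + (-5)·(-10) = 128
194·t² − 256·t + 55 = 0  ⇒  m = 128² − 194·55 = 5714
m = 5714 > 0,  v_rel·d = 128 > 0  ⇒  inside

inside=yes margin=5714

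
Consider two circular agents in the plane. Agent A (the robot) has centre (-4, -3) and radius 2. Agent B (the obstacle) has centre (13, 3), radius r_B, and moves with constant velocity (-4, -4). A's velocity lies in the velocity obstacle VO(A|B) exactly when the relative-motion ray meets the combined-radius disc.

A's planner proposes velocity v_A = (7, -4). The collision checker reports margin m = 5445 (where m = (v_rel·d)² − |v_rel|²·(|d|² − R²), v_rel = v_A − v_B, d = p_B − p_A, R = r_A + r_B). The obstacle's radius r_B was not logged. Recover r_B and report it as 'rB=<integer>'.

m = 5445
d = (17, 6);  v_rel = (11, 0),  |v_rel|² = 121
v_rel×d = (11)·(6) − (0)·(17) = 66
since m = R²·121 − 66²:  R² = (4356 + 5445) / 121 = 81
R = √81 = 9  ⇒  r_B = 9 − 2 = 7

rB=7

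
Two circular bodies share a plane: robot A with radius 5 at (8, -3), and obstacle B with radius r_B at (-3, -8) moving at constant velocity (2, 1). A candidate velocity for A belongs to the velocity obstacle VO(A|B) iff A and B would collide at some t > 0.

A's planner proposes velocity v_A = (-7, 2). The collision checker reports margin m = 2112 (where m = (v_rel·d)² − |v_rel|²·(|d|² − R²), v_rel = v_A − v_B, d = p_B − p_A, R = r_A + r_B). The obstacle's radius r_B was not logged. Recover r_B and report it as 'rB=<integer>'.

m = 2112
d = (-11, -5);  v_rel = (-9, 1),  |v_rel|² = 82
v_rel×d = (-9)·(-5) − (1)·(-11) = 56
since m = R²·82 − 56²:  R² = (3136 + 2112) / 82 = 64
R = √64 = 8  ⇒  r_B = 8 − 5 = 3

rB=3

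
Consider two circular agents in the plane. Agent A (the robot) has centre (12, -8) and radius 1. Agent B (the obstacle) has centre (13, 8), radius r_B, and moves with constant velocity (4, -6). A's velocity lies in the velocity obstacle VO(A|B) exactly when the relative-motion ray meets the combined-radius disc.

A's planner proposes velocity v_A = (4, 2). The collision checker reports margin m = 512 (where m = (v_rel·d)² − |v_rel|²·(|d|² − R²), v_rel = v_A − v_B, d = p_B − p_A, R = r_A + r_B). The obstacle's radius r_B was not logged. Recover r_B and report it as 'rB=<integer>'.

m = 512
d = (1, 16);  v_rel = (0, 8),  |v_rel|² = 64
v_rel×d = (0)·(16) − (8)·(1) = -8
since m = R²·64 − (-8)²:  R² = (64 + 512) / 64 = 9
R = √9 = 3  ⇒  r_B = 3 − 1 = 2

rB=2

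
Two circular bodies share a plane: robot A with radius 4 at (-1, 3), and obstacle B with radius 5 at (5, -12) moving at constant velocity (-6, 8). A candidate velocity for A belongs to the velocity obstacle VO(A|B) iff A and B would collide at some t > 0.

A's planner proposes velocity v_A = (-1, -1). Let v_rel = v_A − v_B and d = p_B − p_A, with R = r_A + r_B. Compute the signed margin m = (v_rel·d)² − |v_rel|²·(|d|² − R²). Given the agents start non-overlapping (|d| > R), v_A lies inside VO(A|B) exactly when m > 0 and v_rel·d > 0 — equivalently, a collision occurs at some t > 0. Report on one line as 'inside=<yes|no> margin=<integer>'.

d = (6, -15),  |d|² = 261;  R = 4+5 = 9,  c = 261−9² = 180
v_rel = (5, -9),  |v_rel|² = 106;  v_rel·d = (5)·(6) + (-9)·(-15) = 165
106·t² − 330·t + 180 = 0  ⇒  m = 165² − 106·180 = 8145
m = 8145 > 0,  v_rel·d = 165 > 0  ⇒  inside

inside=yes margin=8145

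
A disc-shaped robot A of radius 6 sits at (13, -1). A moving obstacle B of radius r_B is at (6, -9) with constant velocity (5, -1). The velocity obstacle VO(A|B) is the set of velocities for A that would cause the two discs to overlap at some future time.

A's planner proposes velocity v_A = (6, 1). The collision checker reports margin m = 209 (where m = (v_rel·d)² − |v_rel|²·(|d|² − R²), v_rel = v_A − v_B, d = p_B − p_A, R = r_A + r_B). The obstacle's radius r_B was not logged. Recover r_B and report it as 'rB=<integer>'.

m = 209
d = (-7, -8);  v_rel = (1, 2),  |v_rel|² = 5
v_rel×d = (1)·(-8) − (2)·(-7) = 6
since m = R²·5 − 6²:  R² = (36 + 209) / 5 = 49
R = √49 = 7  ⇒  r_B = 7 − 6 = 1

rB=1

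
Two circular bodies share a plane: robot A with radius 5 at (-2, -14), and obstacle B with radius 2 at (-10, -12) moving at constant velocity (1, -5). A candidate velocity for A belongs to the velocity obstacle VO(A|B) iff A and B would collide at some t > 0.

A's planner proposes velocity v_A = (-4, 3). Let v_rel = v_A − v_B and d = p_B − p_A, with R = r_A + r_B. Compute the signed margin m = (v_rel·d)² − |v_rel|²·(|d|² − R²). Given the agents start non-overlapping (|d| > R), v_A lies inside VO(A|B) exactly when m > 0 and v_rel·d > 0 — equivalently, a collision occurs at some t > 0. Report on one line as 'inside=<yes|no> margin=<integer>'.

d = (-8, 2),  |d|² = 68;  R = 5+2 = 7,  c = 68−7² = 19
v_rel = (-5, 8),  |v_rel|² = 89;  v_rel·d = (-5)·(-8) + (8)·(2) = 56
89·t² − 112·t + 19 = 0  ⇒  m = 56² − 89·19 = 1445
m = 1445 > 0,  v_rel·d = 56 > 0  ⇒  inside

inside=yes margin=1445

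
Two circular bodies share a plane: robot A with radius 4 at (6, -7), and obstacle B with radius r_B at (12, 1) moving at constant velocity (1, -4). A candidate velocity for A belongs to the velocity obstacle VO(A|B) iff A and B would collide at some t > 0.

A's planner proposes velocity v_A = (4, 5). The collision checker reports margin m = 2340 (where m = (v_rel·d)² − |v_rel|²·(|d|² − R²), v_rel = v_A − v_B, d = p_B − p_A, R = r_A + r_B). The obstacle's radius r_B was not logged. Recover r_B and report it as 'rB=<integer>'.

m = 2340
d = (6, 8);  v_rel = (3, 9),  |v_rel|² = 90
v_rel×d = (3)·(8) − (9)·(6) = -30
since m = R²·90 − (-30)²:  R² = (900 + 2340) / 90 = 36
R = √36 = 6  ⇒  r_B = 6 − 4 = 2

rB=2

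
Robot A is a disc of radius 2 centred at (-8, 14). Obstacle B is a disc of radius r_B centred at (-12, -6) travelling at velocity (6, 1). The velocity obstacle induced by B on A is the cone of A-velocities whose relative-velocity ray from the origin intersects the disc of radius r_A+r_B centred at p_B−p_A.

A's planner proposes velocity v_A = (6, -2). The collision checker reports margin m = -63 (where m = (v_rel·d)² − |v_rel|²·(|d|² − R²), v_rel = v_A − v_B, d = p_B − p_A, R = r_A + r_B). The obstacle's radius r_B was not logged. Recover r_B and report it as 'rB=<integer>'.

m = -63
d = (-4, -20);  v_rel = (0, -3),  |v_rel|² = 9
v_rel×d = (0)·(-20) − (-3)·(-4) = -12
since m = R²·9 − (-12)²:  R² = (144 + -63) / 9 = 9
R = √9 = 3  ⇒  r_B = 3 − 2 = 1

rB=1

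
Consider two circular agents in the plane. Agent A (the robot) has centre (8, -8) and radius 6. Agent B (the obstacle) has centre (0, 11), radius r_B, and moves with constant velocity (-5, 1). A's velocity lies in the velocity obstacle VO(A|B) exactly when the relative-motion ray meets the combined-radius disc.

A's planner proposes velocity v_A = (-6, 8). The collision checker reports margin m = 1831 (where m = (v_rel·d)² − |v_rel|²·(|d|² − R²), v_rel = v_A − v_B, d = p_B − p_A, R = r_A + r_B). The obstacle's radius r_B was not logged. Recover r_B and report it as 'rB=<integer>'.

m = 1831
d = (-8, 19);  v_rel = (-1, 7),  |v_rel|² = 50
v_rel×d = (-1)·(19) − (7)·(-8) = 37
since m = R²·50 − 37²:  R² = (1369 + 1831) / 50 = 64
R = √64 = 8  ⇒  r_B = 8 − 6 = 2

rB=2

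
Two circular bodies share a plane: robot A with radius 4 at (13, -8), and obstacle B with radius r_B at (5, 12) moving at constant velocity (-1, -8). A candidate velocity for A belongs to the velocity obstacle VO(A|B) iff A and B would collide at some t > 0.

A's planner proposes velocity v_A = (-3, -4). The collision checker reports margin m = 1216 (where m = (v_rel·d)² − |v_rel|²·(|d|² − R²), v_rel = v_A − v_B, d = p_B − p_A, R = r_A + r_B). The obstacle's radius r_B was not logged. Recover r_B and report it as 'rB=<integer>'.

m = 1216
d = (-8, 20);  v_rel = (-2, 4),  |v_rel|² = 20
v_rel×d = (-2)·(20) − (4)·(-8) = -8
since m = R²·20 − (-8)²:  R² = (64 + 1216) / 20 = 64
R = √64 = 8  ⇒  r_B = 8 − 4 = 4

rB=4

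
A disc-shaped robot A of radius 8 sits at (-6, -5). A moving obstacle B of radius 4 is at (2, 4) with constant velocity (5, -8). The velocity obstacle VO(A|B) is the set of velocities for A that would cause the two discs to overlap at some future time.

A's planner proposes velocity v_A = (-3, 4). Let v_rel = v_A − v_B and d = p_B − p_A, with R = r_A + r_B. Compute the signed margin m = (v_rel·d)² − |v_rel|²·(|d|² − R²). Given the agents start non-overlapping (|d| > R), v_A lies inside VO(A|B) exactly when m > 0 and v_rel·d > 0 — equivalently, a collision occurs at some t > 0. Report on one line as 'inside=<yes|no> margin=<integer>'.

d = (8, 9),  |d|² = 145;  R = 8+4 = 12,  c = 145−12² = 1
v_rel = (-8, 12),  |v_rel|² = 208;  v_rel·d = (-8)·(8) + (12)·(9) = 44
208·t² − 88·t + 1 = 0  ⇒  m = 44² − 208·1 = 1728
m = 1728 > 0,  v_rel·d = 44 > 0  ⇒  inside

inside=yes margin=1728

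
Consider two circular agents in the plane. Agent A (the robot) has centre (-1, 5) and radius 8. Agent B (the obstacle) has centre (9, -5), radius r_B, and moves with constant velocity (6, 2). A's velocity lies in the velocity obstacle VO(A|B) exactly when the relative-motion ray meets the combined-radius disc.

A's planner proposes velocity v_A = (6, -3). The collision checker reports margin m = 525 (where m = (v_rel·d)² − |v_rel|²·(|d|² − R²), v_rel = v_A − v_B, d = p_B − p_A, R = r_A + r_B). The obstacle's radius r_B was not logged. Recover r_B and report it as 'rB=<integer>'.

m = 525
d = (10, -10);  v_rel = (0, -5),  |v_rel|² = 25
v_rel×d = (0)·(-10) − (-5)·(10) = 50
since m = R²·25 − 50²:  R² = (2500 + 525) / 25 = 121
R = √121 = 11  ⇒  r_B = 11 − 8 = 3

rB=3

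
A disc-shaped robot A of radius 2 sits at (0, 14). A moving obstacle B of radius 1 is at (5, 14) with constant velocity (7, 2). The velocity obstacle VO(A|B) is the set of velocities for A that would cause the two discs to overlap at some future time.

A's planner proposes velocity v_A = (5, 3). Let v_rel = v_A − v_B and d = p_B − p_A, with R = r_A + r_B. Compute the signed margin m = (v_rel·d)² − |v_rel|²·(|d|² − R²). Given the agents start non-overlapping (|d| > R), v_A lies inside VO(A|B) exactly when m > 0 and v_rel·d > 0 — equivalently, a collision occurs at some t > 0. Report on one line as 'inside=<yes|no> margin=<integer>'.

d = (5, 0),  |d|² = 25;  R = 2+1 = 3,  c = 25−3² = 16
v_rel = (-2, 1),  |v_rel|² = 5;  v_rel·d = (-2)·(5) + (1)·(0) = -10
5·t² + 20·t + 16 = 0  ⇒  m = (-10)² − 5·16 = 20
m = 20 > 0,  v_rel·d = -10 < 0  ⇒  outside

inside=no margin=20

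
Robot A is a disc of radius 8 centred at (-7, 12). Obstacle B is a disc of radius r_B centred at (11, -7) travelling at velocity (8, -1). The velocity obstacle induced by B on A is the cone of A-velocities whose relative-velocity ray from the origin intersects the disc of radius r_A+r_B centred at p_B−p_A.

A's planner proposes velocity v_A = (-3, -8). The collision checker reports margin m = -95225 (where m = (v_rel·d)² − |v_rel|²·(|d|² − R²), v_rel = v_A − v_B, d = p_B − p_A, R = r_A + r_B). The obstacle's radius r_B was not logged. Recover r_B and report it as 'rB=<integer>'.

m = -95225
d = (18, -19);  v_rel = (-11, -7),  |v_rel|² = 170
v_rel×d = (-11)·(-19) − (-7)·(18) = 335
since m = R²·170 − 335²:  R² = (112225 + -95225) / 170 = 100
R = √100 = 10  ⇒  r_B = 10 − 8 = 2

rB=2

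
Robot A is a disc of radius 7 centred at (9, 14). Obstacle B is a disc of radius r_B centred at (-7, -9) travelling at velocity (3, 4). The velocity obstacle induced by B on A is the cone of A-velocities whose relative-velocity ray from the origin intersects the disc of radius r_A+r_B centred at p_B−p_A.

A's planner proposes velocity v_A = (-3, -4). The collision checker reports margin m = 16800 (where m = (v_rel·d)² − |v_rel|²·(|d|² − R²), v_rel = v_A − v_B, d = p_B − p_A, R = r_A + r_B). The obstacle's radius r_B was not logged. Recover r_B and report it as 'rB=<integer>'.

m = 16800
d = (-16, -23);  v_rel = (-6, -8),  |v_rel|² = 100
v_rel×d = (-6)·(-23) − (-8)·(-16) = 10
since m = R²·100 − 10²:  R² = (100 + 16800) / 100 = 169
R = √169 = 13  ⇒  r_B = 13 − 7 = 6

rB=6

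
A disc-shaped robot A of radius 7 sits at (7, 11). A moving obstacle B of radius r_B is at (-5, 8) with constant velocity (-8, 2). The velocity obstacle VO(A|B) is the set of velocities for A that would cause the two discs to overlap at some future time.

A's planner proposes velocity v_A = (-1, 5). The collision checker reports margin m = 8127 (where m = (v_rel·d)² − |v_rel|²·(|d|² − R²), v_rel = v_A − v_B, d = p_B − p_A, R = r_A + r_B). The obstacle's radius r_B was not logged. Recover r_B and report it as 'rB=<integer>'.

m = 8127
d = (-12, -3);  v_rel = (7, 3),  |v_rel|² = 58
v_rel×d = (7)·(-3) − (3)·(-12) = 15
since m = R²·58 − 15²:  R² = (225 + 8127) / 58 = 144
R = √144 = 12  ⇒  r_B = 12 − 7 = 5

rB=5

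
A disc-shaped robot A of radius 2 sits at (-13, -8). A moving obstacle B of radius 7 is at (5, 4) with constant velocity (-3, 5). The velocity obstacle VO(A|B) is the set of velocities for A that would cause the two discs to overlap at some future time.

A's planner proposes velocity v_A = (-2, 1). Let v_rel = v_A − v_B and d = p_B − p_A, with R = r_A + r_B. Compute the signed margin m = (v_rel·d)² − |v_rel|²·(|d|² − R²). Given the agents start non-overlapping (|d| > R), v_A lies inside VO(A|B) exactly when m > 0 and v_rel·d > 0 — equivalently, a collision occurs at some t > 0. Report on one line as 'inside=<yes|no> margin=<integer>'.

d = (18, 12),  |d|² = 468;  R = 2+7 = 9,  c = 468−9² = 387
v_rel = (1, -4),  |v_rel|² = 17;  v_rel·d = (1)·(18) + (-4)·(12) = -30
17·t² + 60·t + 387 = 0  ⇒  m = (-30)² − 17·387 = -5679
m = -5679 < 0,  v_rel·d = -30 < 0  ⇒  outside

inside=no margin=-5679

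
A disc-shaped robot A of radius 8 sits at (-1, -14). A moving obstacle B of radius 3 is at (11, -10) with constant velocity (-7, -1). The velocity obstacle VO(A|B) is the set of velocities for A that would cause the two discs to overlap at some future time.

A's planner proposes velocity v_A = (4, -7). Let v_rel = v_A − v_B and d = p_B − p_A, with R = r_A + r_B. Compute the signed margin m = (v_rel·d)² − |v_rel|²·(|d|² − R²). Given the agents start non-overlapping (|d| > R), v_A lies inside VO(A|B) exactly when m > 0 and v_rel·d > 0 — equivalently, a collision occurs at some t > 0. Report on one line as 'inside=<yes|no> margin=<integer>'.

d = (12, 4),  |d|² = 160;  R = 8+3 = 11,  c = 160−11² = 39
v_rel = (11, -6),  |v_rel|² = 157;  v_rel·d = (11)·(12) + (-6)·(4) = 108
157·t² − 216·t + 39 = 0  ⇒  m = 108² − 157·39 = 5541
m = 5541 > 0,  v_rel·d = 108 > 0  ⇒  inside

inside=yes margin=5541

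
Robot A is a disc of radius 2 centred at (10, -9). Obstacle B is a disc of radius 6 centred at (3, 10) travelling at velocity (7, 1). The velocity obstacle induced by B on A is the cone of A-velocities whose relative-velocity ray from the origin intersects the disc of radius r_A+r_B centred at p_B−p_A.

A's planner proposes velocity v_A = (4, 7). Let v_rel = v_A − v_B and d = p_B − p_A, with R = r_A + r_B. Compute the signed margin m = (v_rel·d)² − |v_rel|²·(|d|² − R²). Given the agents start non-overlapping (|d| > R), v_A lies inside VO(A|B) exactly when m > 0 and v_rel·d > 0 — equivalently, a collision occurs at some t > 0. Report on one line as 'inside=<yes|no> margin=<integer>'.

d = (-7, 19),  |d|² = 410;  R = 2+6 = 8,  c = 410−8² = 346
v_rel = (-3, 6),  |v_rel|² = 45;  v_rel·d = (-3)·(-7) + (6)·(19) = 135
45·t² − 270·t + 346 = 0  ⇒  m = 135² − 45·346 = 2655
m = 2655 > 0,  v_rel·d = 135 > 0  ⇒  inside

inside=yes margin=2655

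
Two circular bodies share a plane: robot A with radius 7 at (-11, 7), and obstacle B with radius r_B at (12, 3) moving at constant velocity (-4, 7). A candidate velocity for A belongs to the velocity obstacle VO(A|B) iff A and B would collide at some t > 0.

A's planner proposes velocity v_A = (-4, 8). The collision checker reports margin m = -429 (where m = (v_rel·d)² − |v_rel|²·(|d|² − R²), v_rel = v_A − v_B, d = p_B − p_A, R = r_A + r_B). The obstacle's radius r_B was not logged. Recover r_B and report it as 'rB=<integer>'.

m = -429
d = (23, -4);  v_rel = (0, 1),  |v_rel|² = 1
v_rel×d = (0)·(-4) − (1)·(23) = -23
since m = R²·1 − (-23)²:  R² = (529 + -429) / 1 = 100
R = √100 = 10  ⇒  r_B = 10 − 7 = 3

rB=3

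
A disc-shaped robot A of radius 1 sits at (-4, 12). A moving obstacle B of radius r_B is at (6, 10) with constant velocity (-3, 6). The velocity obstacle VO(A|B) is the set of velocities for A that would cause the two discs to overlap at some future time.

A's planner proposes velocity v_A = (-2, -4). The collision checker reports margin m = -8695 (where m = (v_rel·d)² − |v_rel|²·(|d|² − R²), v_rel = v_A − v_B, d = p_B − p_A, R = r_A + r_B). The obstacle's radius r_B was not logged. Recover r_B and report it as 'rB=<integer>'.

m = -8695
d = (10, -2);  v_rel = (1, -10),  |v_rel|² = 101
v_rel×d = (1)·(-2) − (-10)·(10) = 98
since m = R²·101 − 98²:  R² = (9604 + -8695) / 101 = 9
R = √9 = 3  ⇒  r_B = 3 − 1 = 2

rB=2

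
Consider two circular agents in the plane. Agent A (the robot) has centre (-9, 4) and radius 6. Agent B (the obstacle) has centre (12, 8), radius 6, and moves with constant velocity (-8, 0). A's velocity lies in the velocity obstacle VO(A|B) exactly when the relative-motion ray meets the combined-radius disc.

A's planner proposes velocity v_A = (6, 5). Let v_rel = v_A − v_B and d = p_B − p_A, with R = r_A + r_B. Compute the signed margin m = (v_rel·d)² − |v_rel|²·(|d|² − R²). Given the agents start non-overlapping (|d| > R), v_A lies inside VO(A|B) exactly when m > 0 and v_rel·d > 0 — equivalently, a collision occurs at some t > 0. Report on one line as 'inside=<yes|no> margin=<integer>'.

d = (21, 4),  |d|² = 457;  R = 6+6 = 12,  c = 457−12² = 313
v_rel = (14, 5),  |v_rel|² = 221;  v_rel·d = (14)·(21) + (5)·(4) = 314
221·t² − 628·t + 313 = 0  ⇒  m = 314² − 221·313 = 29423
m = 29423 > 0,  v_rel·d = 314 > 0  ⇒  inside

inside=yes margin=29423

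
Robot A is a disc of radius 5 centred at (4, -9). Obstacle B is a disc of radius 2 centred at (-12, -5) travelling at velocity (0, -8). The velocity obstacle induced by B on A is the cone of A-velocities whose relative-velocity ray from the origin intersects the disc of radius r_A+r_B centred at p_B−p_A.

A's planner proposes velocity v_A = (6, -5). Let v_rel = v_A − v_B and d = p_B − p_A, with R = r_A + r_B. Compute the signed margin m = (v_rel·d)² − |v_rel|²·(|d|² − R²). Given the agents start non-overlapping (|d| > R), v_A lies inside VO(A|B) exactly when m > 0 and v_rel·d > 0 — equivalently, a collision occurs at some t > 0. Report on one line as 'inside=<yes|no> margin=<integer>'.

d = (-16, 4),  |d|² = 272;  R = 5+2 = 7,  c = 272−7² = 223
v_rel = (6, 3),  |v_rel|² = 45;  v_rel·d = (6)·(-16) + (3)·(4) = -84
45·t² + 168·t + 223 = 0  ⇒  m = (-84)² − 45·223 = -2979
m = -2979 < 0,  v_rel·d = -84 < 0  ⇒  outside

inside=no margin=-2979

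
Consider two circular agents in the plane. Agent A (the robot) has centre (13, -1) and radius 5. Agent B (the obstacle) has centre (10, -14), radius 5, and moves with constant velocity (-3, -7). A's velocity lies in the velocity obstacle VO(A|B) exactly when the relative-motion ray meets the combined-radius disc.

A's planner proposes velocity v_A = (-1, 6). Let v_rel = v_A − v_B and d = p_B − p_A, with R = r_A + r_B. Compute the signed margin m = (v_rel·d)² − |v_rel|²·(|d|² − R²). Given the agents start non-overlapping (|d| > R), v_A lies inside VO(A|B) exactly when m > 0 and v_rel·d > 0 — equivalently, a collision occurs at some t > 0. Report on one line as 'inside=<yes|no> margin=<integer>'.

d = (-3, -13),  |d|² = 178;  R = 5+5 = 10,  c = 178−10² = 78
v_rel = (2, 13),  |v_rel|² = 173;  v_rel·d = (2)·(-3) + (13)·(-13) = -175
173·t² + 350·t + 78 = 0  ⇒  m = (-175)² − 173·78 = 17131
m = 17131 > 0,  v_rel·d = -175 < 0  ⇒  outside

inside=no margin=17131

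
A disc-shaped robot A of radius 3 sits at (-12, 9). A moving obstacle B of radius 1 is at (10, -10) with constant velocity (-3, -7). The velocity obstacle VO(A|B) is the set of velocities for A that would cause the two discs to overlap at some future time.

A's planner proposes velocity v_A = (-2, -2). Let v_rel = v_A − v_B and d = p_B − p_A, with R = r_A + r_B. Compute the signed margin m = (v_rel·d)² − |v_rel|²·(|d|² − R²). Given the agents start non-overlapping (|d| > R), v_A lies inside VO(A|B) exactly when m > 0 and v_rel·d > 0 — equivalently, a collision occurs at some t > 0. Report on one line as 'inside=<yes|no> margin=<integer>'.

d = (22, -19),  |d|² = 845;  R = 3+1 = 4,  c = 845−4² = 829
v_rel = (1, 5),  |v_rel|² = 26;  v_rel·d = (1)·(22) + (5)·(-19) = -73
26·t² + 146·t + 829 = 0  ⇒  m = (-73)² − 26·829 = -16225
m = -16225 < 0,  v_rel·d = -73 < 0  ⇒  outside

inside=no margin=-16225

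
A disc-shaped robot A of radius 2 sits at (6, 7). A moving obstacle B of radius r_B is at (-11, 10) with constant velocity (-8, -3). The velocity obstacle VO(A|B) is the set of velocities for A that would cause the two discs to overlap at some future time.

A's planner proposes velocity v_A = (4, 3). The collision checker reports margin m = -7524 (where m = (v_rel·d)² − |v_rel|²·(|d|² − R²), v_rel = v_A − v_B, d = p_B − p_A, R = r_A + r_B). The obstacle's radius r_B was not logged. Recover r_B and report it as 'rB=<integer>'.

m = -7524
d = (-17, 3);  v_rel = (12, 6),  |v_rel|² = 180
v_rel×d = (12)·(3) − (6)·(-17) = 138
since m = R²·180 − 138²:  R² = (19044 + -7524) / 180 = 64
R = √64 = 8  ⇒  r_B = 8 − 2 = 6

rB=6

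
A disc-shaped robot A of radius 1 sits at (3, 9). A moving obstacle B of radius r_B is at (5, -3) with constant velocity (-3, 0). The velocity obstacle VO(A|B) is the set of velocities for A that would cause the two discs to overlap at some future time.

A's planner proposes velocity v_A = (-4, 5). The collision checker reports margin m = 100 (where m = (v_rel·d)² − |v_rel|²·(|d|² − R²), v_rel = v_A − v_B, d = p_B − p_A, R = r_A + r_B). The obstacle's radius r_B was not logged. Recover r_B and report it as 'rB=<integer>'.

m = 100
d = (2, -12);  v_rel = (-1, 5),  |v_rel|² = 26
v_rel×d = (-1)·(-12) − (5)·(2) = 2
since m = R²·26 − 2²:  R² = (4 + 100) / 26 = 4
R = √4 = 2  ⇒  r_B = 2 − 1 = 1

rB=1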